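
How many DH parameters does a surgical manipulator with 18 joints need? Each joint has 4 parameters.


Given: 18 joints, 4 DH parameters per joint (d, theta, a, alpha)
Total DH parameters = number_of_joints * 4
Total = 18 * 4
Total = 72

72


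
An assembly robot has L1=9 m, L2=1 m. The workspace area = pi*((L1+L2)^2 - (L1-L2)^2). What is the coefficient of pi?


Given: L1 = 9, L2 = 1
(L1+L2)^2 = (10)^2 = 100
(L1-L2)^2 = (8)^2 = 64
Difference = 100 - 64 = 36
This equals 4*L1*L2 = 4*9*1 = 36
Workspace area = 36*pi

36


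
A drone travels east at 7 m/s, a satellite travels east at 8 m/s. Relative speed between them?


Given: v_A = 7 m/s east, v_B = 8 m/s east
Both move in the same direction; relative speed = |v_A - v_B|
|7 - 8| = |-1|
= 1 m/s

1 m/s


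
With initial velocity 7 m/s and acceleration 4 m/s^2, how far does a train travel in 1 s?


Given: v0 = 7 m/s, a = 4 m/s^2, t = 1 s
Using s = v0*t + (1/2)*a*t^2
s = 7*1 + (1/2)*4*1^2
s = 7 + (1/2)*4
s = 7 + 2
s = 9

9 m


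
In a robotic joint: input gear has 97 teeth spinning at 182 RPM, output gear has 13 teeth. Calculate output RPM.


Given: N1 = 97 teeth, w1 = 182 RPM, N2 = 13 teeth
Using N1*w1 = N2*w2
w2 = N1*w1 / N2
w2 = 97*182 / 13
w2 = 17654 / 13
w2 = 1358 RPM

1358 RPM


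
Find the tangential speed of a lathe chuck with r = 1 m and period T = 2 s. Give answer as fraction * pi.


Given: radius r = 1 m, period T = 2 s
Using v = 2*pi*r / T
v = 2*pi*1 / 2
v = 2*pi / 2
v = 1*pi m/s

1*pi m/s


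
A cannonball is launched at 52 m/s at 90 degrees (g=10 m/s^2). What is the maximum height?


Given: v0 = 52 m/s, theta = 90 deg, g = 10 m/s^2
sin^2(90) = 1
Using H = v0^2 * sin^2(theta) / (2*g)
H = 52^2 * 1 / (2*10)
H = 2704 * 1 / 20
H = 2704 / 20
H = 676/5 m

676/5 m


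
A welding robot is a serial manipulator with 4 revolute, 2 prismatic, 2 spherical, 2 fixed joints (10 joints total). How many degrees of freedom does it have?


Given: serial robot with 4 revolute, 2 prismatic, 2 spherical, 2 fixed joints
DOF contribution per joint type: revolute=1, prismatic=1, spherical=3, fixed=0
DOF = 4*1 + 2*1 + 2*3 + 2*0
DOF = 12

12


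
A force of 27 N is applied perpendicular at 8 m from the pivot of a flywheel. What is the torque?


Given: F = 27 N, r = 8 m, angle = 90 deg (perpendicular)
Using tau = F * r * sin(90)
sin(90) = 1
tau = 27 * 8 * 1
tau = 216 Nm

216 Nm


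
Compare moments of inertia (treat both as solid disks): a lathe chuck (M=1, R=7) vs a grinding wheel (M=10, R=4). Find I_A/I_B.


Given: M1=1 kg, R1=7 m, M2=10 kg, R2=4 m
For a disk: I = (1/2)*M*R^2, so I_A/I_B = (M1*R1^2)/(M2*R2^2)
M1*R1^2 = 1*49 = 49
M2*R2^2 = 10*16 = 160
I_A/I_B = 49/160 = 49/160

49/160


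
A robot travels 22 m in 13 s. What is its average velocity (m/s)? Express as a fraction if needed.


Given: distance d = 22 m, time t = 13 s
Using v = d / t
v = 22 / 13
v = 22/13 m/s

22/13 m/s


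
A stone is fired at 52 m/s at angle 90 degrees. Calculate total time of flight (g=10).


Given: v0 = 52 m/s, theta = 90 deg, g = 10 m/s^2
sin(90) = 1
Using T = 2*v0*sin(theta) / g
T = 2*52*1 / 10
T = 104 / 10
T = 52/5 s

52/5 s


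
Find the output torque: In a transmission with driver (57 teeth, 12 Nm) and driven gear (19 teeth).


Given: N1 = 57, N2 = 19, T1 = 12 Nm
Using T2/T1 = N2/N1
T2 = T1 * N2 / N1
T2 = 12 * 19 / 57
T2 = 228 / 57
T2 = 4 Nm

4 Nm


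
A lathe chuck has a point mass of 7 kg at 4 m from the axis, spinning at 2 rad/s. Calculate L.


Given: m = 7 kg, r = 4 m, omega = 2 rad/s
For a point mass: I = m*r^2
I = 7*4^2 = 7*16 = 112
L = I*omega = 112*2
L = 224 kg*m^2/s

224 kg*m^2/s


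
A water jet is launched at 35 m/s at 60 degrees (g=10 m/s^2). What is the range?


Given: v0 = 35 m/s, theta = 60 deg, g = 10 m/s^2
sin(2*60) = sin(120) = sqrt(3)/2
Using R = v0^2 * sin(2*theta) / g
R = 35^2 * (sqrt(3)/2) / 10
R = 1225 * sqrt(3) / 20
R = 245/4*sqrt(3) m

245/4*sqrt(3) m


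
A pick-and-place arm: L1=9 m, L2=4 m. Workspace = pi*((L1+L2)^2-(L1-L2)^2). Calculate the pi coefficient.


Given: L1 = 9, L2 = 4
(L1+L2)^2 = (13)^2 = 169
(L1-L2)^2 = (5)^2 = 25
Difference = 169 - 25 = 144
This equals 4*L1*L2 = 4*9*4 = 144
Workspace area = 144*pi

144


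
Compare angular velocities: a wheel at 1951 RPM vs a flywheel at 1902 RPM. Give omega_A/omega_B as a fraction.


Given: RPM_A = 1951, RPM_B = 1902
omega = 2*pi*RPM/60, so omega_A/omega_B = RPM_A / RPM_B
omega_A/omega_B = 1951 / 1902
omega_A/omega_B = 1951/1902

1951/1902


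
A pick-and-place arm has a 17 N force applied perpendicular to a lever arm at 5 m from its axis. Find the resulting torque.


Given: F = 17 N, r = 5 m, angle = 90 deg (perpendicular)
Using tau = F * r * sin(90)
sin(90) = 1
tau = 17 * 5 * 1
tau = 85 Nm

85 Nm


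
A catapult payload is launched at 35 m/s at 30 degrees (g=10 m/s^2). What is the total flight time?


Given: v0 = 35 m/s, theta = 30 deg, g = 10 m/s^2
sin(30) = 1/2
Using T = 2*v0*sin(theta) / g
T = 2*35*1/2 / 10
T = 35 / 10
T = 7/2 s

7/2 s


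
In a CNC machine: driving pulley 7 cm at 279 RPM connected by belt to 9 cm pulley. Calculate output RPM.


Given: D1 = 7 cm, w1 = 279 RPM, D2 = 9 cm
Using D1*w1 = D2*w2
w2 = D1*w1 / D2
w2 = 7*279 / 9
w2 = 1953 / 9
w2 = 217 RPM

217 RPM


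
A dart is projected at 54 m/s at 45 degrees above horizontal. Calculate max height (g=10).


Given: v0 = 54 m/s, theta = 45 deg, g = 10 m/s^2
sin^2(45) = 1/2
Using H = v0^2 * sin^2(theta) / (2*g)
H = 54^2 * 1/2 / (2*10)
H = 2916 * 1/2 / 20
H = 1458 / 20
H = 729/10 m

729/10 m


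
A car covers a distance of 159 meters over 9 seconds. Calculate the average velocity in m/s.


Given: distance d = 159 m, time t = 9 s
Using v = d / t
v = 159 / 9
v = 53/3 m/s

53/3 m/s


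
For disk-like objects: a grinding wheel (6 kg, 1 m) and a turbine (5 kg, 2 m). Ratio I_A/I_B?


Given: M1=6 kg, R1=1 m, M2=5 kg, R2=2 m
For a disk: I = (1/2)*M*R^2, so I_A/I_B = (M1*R1^2)/(M2*R2^2)
M1*R1^2 = 6*1 = 6
M2*R2^2 = 5*4 = 20
I_A/I_B = 6/20 = 3/10

3/10


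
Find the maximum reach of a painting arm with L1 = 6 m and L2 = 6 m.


Given: L1 = 6 m, L2 = 6 m
For a 2-link planar arm, max reach = L1 + L2 (fully extended)
Max reach = 6 + 6
Max reach = 12 m

12 m


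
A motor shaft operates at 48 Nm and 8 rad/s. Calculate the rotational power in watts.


Given: tau = 48 Nm, omega = 8 rad/s
Using P = tau * omega
P = 48 * 8
P = 384 W

384 W


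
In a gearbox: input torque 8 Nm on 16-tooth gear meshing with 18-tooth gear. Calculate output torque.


Given: N1 = 16, N2 = 18, T1 = 8 Nm
Using T2/T1 = N2/N1
T2 = T1 * N2 / N1
T2 = 8 * 18 / 16
T2 = 144 / 16
T2 = 9 Nm

9 Nm


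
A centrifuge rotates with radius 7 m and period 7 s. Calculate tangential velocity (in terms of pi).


Given: radius r = 7 m, period T = 7 s
Using v = 2*pi*r / T
v = 2*pi*7 / 7
v = 14*pi / 7
v = 2*pi m/s

2*pi m/s


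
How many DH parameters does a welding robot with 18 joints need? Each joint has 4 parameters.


Given: 18 joints, 4 DH parameters per joint (d, theta, a, alpha)
Total DH parameters = number_of_joints * 4
Total = 18 * 4
Total = 72

72


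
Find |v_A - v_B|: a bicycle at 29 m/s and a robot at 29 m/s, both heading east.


Given: v_A = 29 m/s east, v_B = 29 m/s east
Both move in the same direction; relative speed = |v_A - v_B|
|29 - 29| = |0|
= 0 m/s

0 m/s


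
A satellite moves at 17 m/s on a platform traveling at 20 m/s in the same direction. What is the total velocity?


Given: object velocity = 17 m/s, platform velocity = 20 m/s (same direction)
Using classical velocity addition: v_total = v_object + v_platform
v_total = 17 + 20
v_total = 37 m/s

37 m/s


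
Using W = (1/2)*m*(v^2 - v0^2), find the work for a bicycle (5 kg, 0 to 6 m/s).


Given: m = 5 kg, v0 = 0 m/s, v = 6 m/s
Using W = (1/2)*m*(v^2 - v0^2)
v^2 = 6^2 = 36
v0^2 = 0^2 = 0
v^2 - v0^2 = 36 - 0 = 36
W = (1/2)*5*36 = 90 J

90 J


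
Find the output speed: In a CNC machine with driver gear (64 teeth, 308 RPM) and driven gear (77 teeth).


Given: N1 = 64 teeth, w1 = 308 RPM, N2 = 77 teeth
Using N1*w1 = N2*w2
w2 = N1*w1 / N2
w2 = 64*308 / 77
w2 = 19712 / 77
w2 = 256 RPM

256 RPM


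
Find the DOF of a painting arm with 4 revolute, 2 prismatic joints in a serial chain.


Given: serial robot with 4 revolute, 2 prismatic joints
DOF contribution per joint type: revolute=1, prismatic=1, spherical=3, fixed=0
DOF = 4*1 + 2*1
DOF = 6

6


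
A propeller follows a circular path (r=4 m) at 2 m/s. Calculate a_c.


Given: v = 2 m/s, r = 4 m
Using a_c = v^2 / r
a_c = 2^2 / 4
a_c = 4 / 4
a_c = 1 m/s^2

1 m/s^2


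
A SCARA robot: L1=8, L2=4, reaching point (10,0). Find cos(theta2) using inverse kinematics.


Given: L1 = 8, L2 = 4, target (x, y) = (10, 0)
Using cos(theta2) = (x^2 + y^2 - L1^2 - L2^2) / (2*L1*L2)
x^2 + y^2 = 10^2 + 0 = 100
L1^2 + L2^2 = 64 + 16 = 80
Numerator = 100 - 80 = 20
Denominator = 2*8*4 = 64
cos(theta2) = 20/64 = 5/16

5/16


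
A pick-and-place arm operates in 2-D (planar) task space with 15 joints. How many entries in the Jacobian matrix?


Given: task space dimension = 2, joints = 15
Jacobian is a 2 x 15 matrix
Total entries = rows * columns
Total = 2 * 15
Total = 30

30


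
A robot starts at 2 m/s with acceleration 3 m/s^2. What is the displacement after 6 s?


Given: v0 = 2 m/s, a = 3 m/s^2, t = 6 s
Using s = v0*t + (1/2)*a*t^2
s = 2*6 + (1/2)*3*6^2
s = 12 + (1/2)*108
s = 12 + 54
s = 66

66 m


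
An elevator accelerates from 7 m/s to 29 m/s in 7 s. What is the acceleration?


Given: initial velocity v0 = 7 m/s, final velocity v = 29 m/s, time t = 7 s
Using a = (v - v0) / t
a = (29 - 7) / 7
a = 22 / 7
a = 22/7 m/s^2

22/7 m/s^2


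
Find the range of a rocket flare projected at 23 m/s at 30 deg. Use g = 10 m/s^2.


Given: v0 = 23 m/s, theta = 30 deg, g = 10 m/s^2
sin(2*30) = sin(60) = sqrt(3)/2
Using R = v0^2 * sin(2*theta) / g
R = 23^2 * (sqrt(3)/2) / 10
R = 529 * sqrt(3) / 20
R = 529/20*sqrt(3) m

529/20*sqrt(3) m


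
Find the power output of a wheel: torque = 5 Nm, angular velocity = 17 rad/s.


Given: tau = 5 Nm, omega = 17 rad/s
Using P = tau * omega
P = 5 * 17
P = 85 W

85 W


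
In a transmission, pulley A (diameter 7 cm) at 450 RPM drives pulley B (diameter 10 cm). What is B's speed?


Given: D1 = 7 cm, w1 = 450 RPM, D2 = 10 cm
Using D1*w1 = D2*w2
w2 = D1*w1 / D2
w2 = 7*450 / 10
w2 = 3150 / 10
w2 = 315 RPM

315 RPM


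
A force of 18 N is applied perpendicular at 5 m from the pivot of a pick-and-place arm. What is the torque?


Given: F = 18 N, r = 5 m, angle = 90 deg (perpendicular)
Using tau = F * r * sin(90)
sin(90) = 1
tau = 18 * 5 * 1
tau = 90 Nm

90 Nm


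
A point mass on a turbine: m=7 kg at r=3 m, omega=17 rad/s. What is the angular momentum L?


Given: m = 7 kg, r = 3 m, omega = 17 rad/s
For a point mass: I = m*r^2
I = 7*3^2 = 7*9 = 63
L = I*omega = 63*17
L = 1071 kg*m^2/s

1071 kg*m^2/s


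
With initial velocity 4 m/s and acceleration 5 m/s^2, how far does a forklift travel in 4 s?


Given: v0 = 4 m/s, a = 5 m/s^2, t = 4 s
Using s = v0*t + (1/2)*a*t^2
s = 4*4 + (1/2)*5*4^2
s = 16 + (1/2)*80
s = 16 + 40
s = 56

56 m


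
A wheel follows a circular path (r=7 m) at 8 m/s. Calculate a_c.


Given: v = 8 m/s, r = 7 m
Using a_c = v^2 / r
a_c = 8^2 / 7
a_c = 64 / 7
a_c = 64/7 m/s^2

64/7 m/s^2


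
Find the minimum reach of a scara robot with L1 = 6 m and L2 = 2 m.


Given: L1 = 6 m, L2 = 2 m
For a 2-link planar arm, min reach = |L1 - L2| (second link folded back)
Min reach = |6 - 2|
Min reach = 4 m

4 m


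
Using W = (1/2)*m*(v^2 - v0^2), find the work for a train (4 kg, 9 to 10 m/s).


Given: m = 4 kg, v0 = 9 m/s, v = 10 m/s
Using W = (1/2)*m*(v^2 - v0^2)
v^2 = 10^2 = 100
v0^2 = 9^2 = 81
v^2 - v0^2 = 100 - 81 = 19
W = (1/2)*4*19 = 38 J

38 J


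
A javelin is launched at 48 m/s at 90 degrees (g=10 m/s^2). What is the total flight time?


Given: v0 = 48 m/s, theta = 90 deg, g = 10 m/s^2
sin(90) = 1
Using T = 2*v0*sin(theta) / g
T = 2*48*1 / 10
T = 96 / 10
T = 48/5 s

48/5 s


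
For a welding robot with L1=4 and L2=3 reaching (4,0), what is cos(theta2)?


Given: L1 = 4, L2 = 3, target (x, y) = (4, 0)
Using cos(theta2) = (x^2 + y^2 - L1^2 - L2^2) / (2*L1*L2)
x^2 + y^2 = 4^2 + 0 = 16
L1^2 + L2^2 = 16 + 9 = 25
Numerator = 16 - 25 = -9
Denominator = 2*4*3 = 24
cos(theta2) = -9/24 = -3/8

-3/8


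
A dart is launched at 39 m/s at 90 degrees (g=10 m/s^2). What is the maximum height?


Given: v0 = 39 m/s, theta = 90 deg, g = 10 m/s^2
sin^2(90) = 1
Using H = v0^2 * sin^2(theta) / (2*g)
H = 39^2 * 1 / (2*10)
H = 1521 * 1 / 20
H = 1521 / 20
H = 1521/20 m

1521/20 m


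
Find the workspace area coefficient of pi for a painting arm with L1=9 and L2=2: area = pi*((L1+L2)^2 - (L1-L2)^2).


Given: L1 = 9, L2 = 2
(L1+L2)^2 = (11)^2 = 121
(L1-L2)^2 = (7)^2 = 49
Difference = 121 - 49 = 72
This equals 4*L1*L2 = 4*9*2 = 72
Workspace area = 72*pi

72


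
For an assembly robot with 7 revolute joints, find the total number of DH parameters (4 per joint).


Given: 7 joints, 4 DH parameters per joint (d, theta, a, alpha)
Total DH parameters = number_of_joints * 4
Total = 7 * 4
Total = 28

28


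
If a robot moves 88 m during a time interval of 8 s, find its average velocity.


Given: distance d = 88 m, time t = 8 s
Using v = d / t
v = 88 / 8
v = 11 m/s

11 m/s


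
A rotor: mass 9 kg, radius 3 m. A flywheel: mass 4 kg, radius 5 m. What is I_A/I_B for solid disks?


Given: M1=9 kg, R1=3 m, M2=4 kg, R2=5 m
For a disk: I = (1/2)*M*R^2, so I_A/I_B = (M1*R1^2)/(M2*R2^2)
M1*R1^2 = 9*9 = 81
M2*R2^2 = 4*25 = 100
I_A/I_B = 81/100 = 81/100

81/100


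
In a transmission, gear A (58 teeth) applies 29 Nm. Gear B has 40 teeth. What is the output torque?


Given: N1 = 58, N2 = 40, T1 = 29 Nm
Using T2/T1 = N2/N1
T2 = T1 * N2 / N1
T2 = 29 * 40 / 58
T2 = 1160 / 58
T2 = 20 Nm

20 Nm


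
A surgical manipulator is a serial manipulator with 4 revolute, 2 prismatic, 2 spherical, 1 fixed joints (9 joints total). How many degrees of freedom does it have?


Given: serial robot with 4 revolute, 2 prismatic, 2 spherical, 1 fixed joints
DOF contribution per joint type: revolute=1, prismatic=1, spherical=3, fixed=0
DOF = 4*1 + 2*1 + 2*3 + 1*0
DOF = 12

12


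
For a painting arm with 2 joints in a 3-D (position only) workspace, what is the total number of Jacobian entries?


Given: task space dimension = 3, joints = 2
Jacobian is a 3 x 2 matrix
Total entries = rows * columns
Total = 3 * 2
Total = 6

6


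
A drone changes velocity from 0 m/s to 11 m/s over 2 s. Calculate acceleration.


Given: initial velocity v0 = 0 m/s, final velocity v = 11 m/s, time t = 2 s
Using a = (v - v0) / t
a = (11 - 0) / 2
a = 11 / 2
a = 11/2 m/s^2

11/2 m/s^2


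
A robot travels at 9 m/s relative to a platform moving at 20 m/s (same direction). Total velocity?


Given: object velocity = 9 m/s, platform velocity = 20 m/s (same direction)
Using classical velocity addition: v_total = v_object + v_platform
v_total = 9 + 20
v_total = 29 m/s

29 m/s


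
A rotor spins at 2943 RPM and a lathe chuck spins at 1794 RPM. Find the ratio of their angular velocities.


Given: RPM_A = 2943, RPM_B = 1794
omega = 2*pi*RPM/60, so omega_A/omega_B = RPM_A / RPM_B
omega_A/omega_B = 2943 / 1794
omega_A/omega_B = 981/598

981/598


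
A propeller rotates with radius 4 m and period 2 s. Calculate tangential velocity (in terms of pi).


Given: radius r = 4 m, period T = 2 s
Using v = 2*pi*r / T
v = 2*pi*4 / 2
v = 8*pi / 2
v = 4*pi m/s

4*pi m/s


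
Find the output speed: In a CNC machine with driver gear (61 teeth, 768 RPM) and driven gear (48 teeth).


Given: N1 = 61 teeth, w1 = 768 RPM, N2 = 48 teeth
Using N1*w1 = N2*w2
w2 = N1*w1 / N2
w2 = 61*768 / 48
w2 = 46848 / 48
w2 = 976 RPM

976 RPM


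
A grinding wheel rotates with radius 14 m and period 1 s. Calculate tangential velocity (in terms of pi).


Given: radius r = 14 m, period T = 1 s
Using v = 2*pi*r / T
v = 2*pi*14 / 1
v = 28*pi / 1
v = 28*pi m/s

28*pi m/s


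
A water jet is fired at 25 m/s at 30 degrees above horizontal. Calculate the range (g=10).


Given: v0 = 25 m/s, theta = 30 deg, g = 10 m/s^2
sin(2*30) = sin(60) = sqrt(3)/2
Using R = v0^2 * sin(2*theta) / g
R = 25^2 * (sqrt(3)/2) / 10
R = 625 * sqrt(3) / 20
R = 125/4*sqrt(3) m

125/4*sqrt(3) m


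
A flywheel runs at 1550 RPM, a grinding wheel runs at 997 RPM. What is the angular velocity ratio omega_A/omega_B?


Given: RPM_A = 1550, RPM_B = 997
omega = 2*pi*RPM/60, so omega_A/omega_B = RPM_A / RPM_B
omega_A/omega_B = 1550 / 997
omega_A/omega_B = 1550/997

1550/997


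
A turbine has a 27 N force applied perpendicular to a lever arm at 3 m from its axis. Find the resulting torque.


Given: F = 27 N, r = 3 m, angle = 90 deg (perpendicular)
Using tau = F * r * sin(90)
sin(90) = 1
tau = 27 * 3 * 1
tau = 81 Nm

81 Nm


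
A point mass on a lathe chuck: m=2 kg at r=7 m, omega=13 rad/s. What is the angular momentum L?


Given: m = 2 kg, r = 7 m, omega = 13 rad/s
For a point mass: I = m*r^2
I = 2*7^2 = 2*49 = 98
L = I*omega = 98*13
L = 1274 kg*m^2/s

1274 kg*m^2/s


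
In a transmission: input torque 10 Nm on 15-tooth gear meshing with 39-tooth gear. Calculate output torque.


Given: N1 = 15, N2 = 39, T1 = 10 Nm
Using T2/T1 = N2/N1
T2 = T1 * N2 / N1
T2 = 10 * 39 / 15
T2 = 390 / 15
T2 = 26 Nm

26 Nm


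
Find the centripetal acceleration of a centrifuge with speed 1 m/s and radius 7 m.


Given: v = 1 m/s, r = 7 m
Using a_c = v^2 / r
a_c = 1^2 / 7
a_c = 1 / 7
a_c = 1/7 m/s^2

1/7 m/s^2


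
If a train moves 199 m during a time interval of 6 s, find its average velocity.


Given: distance d = 199 m, time t = 6 s
Using v = d / t
v = 199 / 6
v = 199/6 m/s

199/6 m/s


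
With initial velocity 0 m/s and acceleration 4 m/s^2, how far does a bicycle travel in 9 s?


Given: v0 = 0 m/s, a = 4 m/s^2, t = 9 s
Using s = v0*t + (1/2)*a*t^2
s = 0*9 + (1/2)*4*9^2
s = 0 + (1/2)*324
s = 0 + 162
s = 162

162 m


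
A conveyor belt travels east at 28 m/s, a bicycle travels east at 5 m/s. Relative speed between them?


Given: v_A = 28 m/s east, v_B = 5 m/s east
Both move in the same direction; relative speed = |v_A - v_B|
|28 - 5| = |23|
= 23 m/s

23 m/s


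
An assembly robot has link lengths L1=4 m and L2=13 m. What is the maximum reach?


Given: L1 = 4 m, L2 = 13 m
For a 2-link planar arm, max reach = L1 + L2 (fully extended)
Max reach = 4 + 13
Max reach = 17 m

17 m


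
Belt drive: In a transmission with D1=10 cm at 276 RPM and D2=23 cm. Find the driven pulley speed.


Given: D1 = 10 cm, w1 = 276 RPM, D2 = 23 cm
Using D1*w1 = D2*w2
w2 = D1*w1 / D2
w2 = 10*276 / 23
w2 = 2760 / 23
w2 = 120 RPM

120 RPM


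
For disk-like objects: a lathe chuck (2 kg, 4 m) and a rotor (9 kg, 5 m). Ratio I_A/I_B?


Given: M1=2 kg, R1=4 m, M2=9 kg, R2=5 m
For a disk: I = (1/2)*M*R^2, so I_A/I_B = (M1*R1^2)/(M2*R2^2)
M1*R1^2 = 2*16 = 32
M2*R2^2 = 9*25 = 225
I_A/I_B = 32/225 = 32/225

32/225


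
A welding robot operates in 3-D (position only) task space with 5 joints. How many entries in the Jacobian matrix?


Given: task space dimension = 3, joints = 5
Jacobian is a 3 x 5 matrix
Total entries = rows * columns
Total = 3 * 5
Total = 15

15


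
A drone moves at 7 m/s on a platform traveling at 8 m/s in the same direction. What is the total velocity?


Given: object velocity = 7 m/s, platform velocity = 8 m/s (same direction)
Using classical velocity addition: v_total = v_object + v_platform
v_total = 7 + 8
v_total = 15 m/s

15 m/s


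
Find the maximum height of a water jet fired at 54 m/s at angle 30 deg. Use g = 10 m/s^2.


Given: v0 = 54 m/s, theta = 30 deg, g = 10 m/s^2
sin^2(30) = 1/4
Using H = v0^2 * sin^2(theta) / (2*g)
H = 54^2 * 1/4 / (2*10)
H = 2916 * 1/4 / 20
H = 729 / 20
H = 729/20 m

729/20 m


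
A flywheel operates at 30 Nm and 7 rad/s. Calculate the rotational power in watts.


Given: tau = 30 Nm, omega = 7 rad/s
Using P = tau * omega
P = 30 * 7
P = 210 W

210 W


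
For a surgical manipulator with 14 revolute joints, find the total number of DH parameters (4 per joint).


Given: 14 joints, 4 DH parameters per joint (d, theta, a, alpha)
Total DH parameters = number_of_joints * 4
Total = 14 * 4
Total = 56

56


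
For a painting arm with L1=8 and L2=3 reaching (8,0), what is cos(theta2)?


Given: L1 = 8, L2 = 3, target (x, y) = (8, 0)
Using cos(theta2) = (x^2 + y^2 - L1^2 - L2^2) / (2*L1*L2)
x^2 + y^2 = 8^2 + 0 = 64
L1^2 + L2^2 = 64 + 9 = 73
Numerator = 64 - 73 = -9
Denominator = 2*8*3 = 48
cos(theta2) = -9/48 = -3/16

-3/16


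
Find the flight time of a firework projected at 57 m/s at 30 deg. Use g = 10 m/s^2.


Given: v0 = 57 m/s, theta = 30 deg, g = 10 m/s^2
sin(30) = 1/2
Using T = 2*v0*sin(theta) / g
T = 2*57*1/2 / 10
T = 57 / 10
T = 57/10 s

57/10 s


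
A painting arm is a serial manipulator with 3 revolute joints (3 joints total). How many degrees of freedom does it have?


Given: serial robot with 3 revolute joints
DOF contribution per joint type: revolute=1, prismatic=1, spherical=3, fixed=0
DOF = 3*1
DOF = 3

3


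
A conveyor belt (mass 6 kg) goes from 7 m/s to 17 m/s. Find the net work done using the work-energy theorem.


Given: m = 6 kg, v0 = 7 m/s, v = 17 m/s
Using W = (1/2)*m*(v^2 - v0^2)
v^2 = 17^2 = 289
v0^2 = 7^2 = 49
v^2 - v0^2 = 289 - 49 = 240
W = (1/2)*6*240 = 720 J

720 J


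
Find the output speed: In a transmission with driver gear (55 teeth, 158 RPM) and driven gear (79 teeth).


Given: N1 = 55 teeth, w1 = 158 RPM, N2 = 79 teeth
Using N1*w1 = N2*w2
w2 = N1*w1 / N2
w2 = 55*158 / 79
w2 = 8690 / 79
w2 = 110 RPM

110 RPM


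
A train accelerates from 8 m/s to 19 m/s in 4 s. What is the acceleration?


Given: initial velocity v0 = 8 m/s, final velocity v = 19 m/s, time t = 4 s
Using a = (v - v0) / t
a = (19 - 8) / 4
a = 11 / 4
a = 11/4 m/s^2

11/4 m/s^2


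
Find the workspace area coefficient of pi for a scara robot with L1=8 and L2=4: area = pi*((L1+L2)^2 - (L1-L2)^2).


Given: L1 = 8, L2 = 4
(L1+L2)^2 = (12)^2 = 144
(L1-L2)^2 = (4)^2 = 16
Difference = 144 - 16 = 128
This equals 4*L1*L2 = 4*8*4 = 128
Workspace area = 128*pi

128


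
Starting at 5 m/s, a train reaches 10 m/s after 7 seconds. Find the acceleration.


Given: initial velocity v0 = 5 m/s, final velocity v = 10 m/s, time t = 7 s
Using a = (v - v0) / t
a = (10 - 5) / 7
a = 5 / 7
a = 5/7 m/s^2

5/7 m/s^2


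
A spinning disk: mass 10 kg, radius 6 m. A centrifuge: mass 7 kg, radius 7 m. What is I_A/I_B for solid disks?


Given: M1=10 kg, R1=6 m, M2=7 kg, R2=7 m
For a disk: I = (1/2)*M*R^2, so I_A/I_B = (M1*R1^2)/(M2*R2^2)
M1*R1^2 = 10*36 = 360
M2*R2^2 = 7*49 = 343
I_A/I_B = 360/343 = 360/343

360/343


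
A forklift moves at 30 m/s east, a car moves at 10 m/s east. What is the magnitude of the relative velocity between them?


Given: v_A = 30 m/s east, v_B = 10 m/s east
Both move in the same direction; relative speed = |v_A - v_B|
|30 - 10| = |20|
= 20 m/s

20 m/s


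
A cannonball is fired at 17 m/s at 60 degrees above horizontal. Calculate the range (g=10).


Given: v0 = 17 m/s, theta = 60 deg, g = 10 m/s^2
sin(2*60) = sin(120) = sqrt(3)/2
Using R = v0^2 * sin(2*theta) / g
R = 17^2 * (sqrt(3)/2) / 10
R = 289 * sqrt(3) / 20
R = 289/20*sqrt(3) m

289/20*sqrt(3) m


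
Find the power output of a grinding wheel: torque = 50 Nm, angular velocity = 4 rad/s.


Given: tau = 50 Nm, omega = 4 rad/s
Using P = tau * omega
P = 50 * 4
P = 200 W

200 W


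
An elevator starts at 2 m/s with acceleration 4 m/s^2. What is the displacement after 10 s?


Given: v0 = 2 m/s, a = 4 m/s^2, t = 10 s
Using s = v0*t + (1/2)*a*t^2
s = 2*10 + (1/2)*4*10^2
s = 20 + (1/2)*400
s = 20 + 200
s = 220

220 m


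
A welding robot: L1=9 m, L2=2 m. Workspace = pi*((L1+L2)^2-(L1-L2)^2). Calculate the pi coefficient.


Given: L1 = 9, L2 = 2
(L1+L2)^2 = (11)^2 = 121
(L1-L2)^2 = (7)^2 = 49
Difference = 121 - 49 = 72
This equals 4*L1*L2 = 4*9*2 = 72
Workspace area = 72*pi

72


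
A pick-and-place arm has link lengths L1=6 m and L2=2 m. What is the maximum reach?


Given: L1 = 6 m, L2 = 2 m
For a 2-link planar arm, max reach = L1 + L2 (fully extended)
Max reach = 6 + 2
Max reach = 8 m

8 m


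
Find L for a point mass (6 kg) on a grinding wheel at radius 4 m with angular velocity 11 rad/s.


Given: m = 6 kg, r = 4 m, omega = 11 rad/s
For a point mass: I = m*r^2
I = 6*4^2 = 6*16 = 96
L = I*omega = 96*11
L = 1056 kg*m^2/s

1056 kg*m^2/s


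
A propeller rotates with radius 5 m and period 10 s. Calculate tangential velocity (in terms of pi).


Given: radius r = 5 m, period T = 10 s
Using v = 2*pi*r / T
v = 2*pi*5 / 10
v = 10*pi / 10
v = 1*pi m/s

1*pi m/s


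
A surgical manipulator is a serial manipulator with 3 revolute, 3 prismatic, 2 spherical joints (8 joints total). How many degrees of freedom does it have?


Given: serial robot with 3 revolute, 3 prismatic, 2 spherical joints
DOF contribution per joint type: revolute=1, prismatic=1, spherical=3, fixed=0
DOF = 3*1 + 3*1 + 2*3
DOF = 12

12


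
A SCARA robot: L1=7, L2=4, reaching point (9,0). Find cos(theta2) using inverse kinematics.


Given: L1 = 7, L2 = 4, target (x, y) = (9, 0)
Using cos(theta2) = (x^2 + y^2 - L1^2 - L2^2) / (2*L1*L2)
x^2 + y^2 = 9^2 + 0 = 81
L1^2 + L2^2 = 49 + 16 = 65
Numerator = 81 - 65 = 16
Denominator = 2*7*4 = 56
cos(theta2) = 16/56 = 2/7

2/7


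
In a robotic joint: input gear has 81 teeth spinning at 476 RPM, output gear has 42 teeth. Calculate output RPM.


Given: N1 = 81 teeth, w1 = 476 RPM, N2 = 42 teeth
Using N1*w1 = N2*w2
w2 = N1*w1 / N2
w2 = 81*476 / 42
w2 = 38556 / 42
w2 = 918 RPM

918 RPM


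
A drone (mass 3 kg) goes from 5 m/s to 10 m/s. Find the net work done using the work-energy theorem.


Given: m = 3 kg, v0 = 5 m/s, v = 10 m/s
Using W = (1/2)*m*(v^2 - v0^2)
v^2 = 10^2 = 100
v0^2 = 5^2 = 25
v^2 - v0^2 = 100 - 25 = 75
W = (1/2)*3*75 = 225/2 J

225/2 J


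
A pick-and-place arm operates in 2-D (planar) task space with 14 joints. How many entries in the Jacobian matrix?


Given: task space dimension = 2, joints = 14
Jacobian is a 2 x 14 matrix
Total entries = rows * columns
Total = 2 * 14
Total = 28

28


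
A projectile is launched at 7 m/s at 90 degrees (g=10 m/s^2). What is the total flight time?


Given: v0 = 7 m/s, theta = 90 deg, g = 10 m/s^2
sin(90) = 1
Using T = 2*v0*sin(theta) / g
T = 2*7*1 / 10
T = 14 / 10
T = 7/5 s

7/5 s


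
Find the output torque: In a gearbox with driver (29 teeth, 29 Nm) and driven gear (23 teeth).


Given: N1 = 29, N2 = 23, T1 = 29 Nm
Using T2/T1 = N2/N1
T2 = T1 * N2 / N1
T2 = 29 * 23 / 29
T2 = 667 / 29
T2 = 23 Nm

23 Nm


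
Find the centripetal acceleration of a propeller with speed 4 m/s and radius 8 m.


Given: v = 4 m/s, r = 8 m
Using a_c = v^2 / r
a_c = 4^2 / 8
a_c = 16 / 8
a_c = 2 m/s^2

2 m/s^2


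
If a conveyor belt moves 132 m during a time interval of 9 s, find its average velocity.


Given: distance d = 132 m, time t = 9 s
Using v = d / t
v = 132 / 9
v = 44/3 m/s

44/3 m/s


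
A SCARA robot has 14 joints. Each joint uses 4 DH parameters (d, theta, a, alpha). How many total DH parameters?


Given: 14 joints, 4 DH parameters per joint (d, theta, a, alpha)
Total DH parameters = number_of_joints * 4
Total = 14 * 4
Total = 56

56


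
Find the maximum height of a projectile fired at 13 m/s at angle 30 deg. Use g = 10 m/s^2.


Given: v0 = 13 m/s, theta = 30 deg, g = 10 m/s^2
sin^2(30) = 1/4
Using H = v0^2 * sin^2(theta) / (2*g)
H = 13^2 * 1/4 / (2*10)
H = 169 * 1/4 / 20
H = 169/4 / 20
H = 169/80 m

169/80 m


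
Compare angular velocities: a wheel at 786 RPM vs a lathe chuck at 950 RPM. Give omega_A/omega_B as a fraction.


Given: RPM_A = 786, RPM_B = 950
omega = 2*pi*RPM/60, so omega_A/omega_B = RPM_A / RPM_B
omega_A/omega_B = 786 / 950
omega_A/omega_B = 393/475

393/475


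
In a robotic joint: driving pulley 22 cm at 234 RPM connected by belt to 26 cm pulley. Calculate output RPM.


Given: D1 = 22 cm, w1 = 234 RPM, D2 = 26 cm
Using D1*w1 = D2*w2
w2 = D1*w1 / D2
w2 = 22*234 / 26
w2 = 5148 / 26
w2 = 198 RPM

198 RPM


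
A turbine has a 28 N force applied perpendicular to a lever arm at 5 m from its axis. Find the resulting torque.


Given: F = 28 N, r = 5 m, angle = 90 deg (perpendicular)
Using tau = F * r * sin(90)
sin(90) = 1
tau = 28 * 5 * 1
tau = 140 Nm

140 Nm


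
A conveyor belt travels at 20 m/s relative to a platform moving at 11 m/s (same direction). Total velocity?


Given: object velocity = 20 m/s, platform velocity = 11 m/s (same direction)
Using classical velocity addition: v_total = v_object + v_platform
v_total = 20 + 11
v_total = 31 m/s

31 m/s


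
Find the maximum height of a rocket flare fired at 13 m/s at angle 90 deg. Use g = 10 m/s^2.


Given: v0 = 13 m/s, theta = 90 deg, g = 10 m/s^2
sin^2(90) = 1
Using H = v0^2 * sin^2(theta) / (2*g)
H = 13^2 * 1 / (2*10)
H = 169 * 1 / 20
H = 169 / 20
H = 169/20 m

169/20 m


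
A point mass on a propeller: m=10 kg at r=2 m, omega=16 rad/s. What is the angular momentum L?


Given: m = 10 kg, r = 2 m, omega = 16 rad/s
For a point mass: I = m*r^2
I = 10*2^2 = 10*4 = 40
L = I*omega = 40*16
L = 640 kg*m^2/s

640 kg*m^2/s


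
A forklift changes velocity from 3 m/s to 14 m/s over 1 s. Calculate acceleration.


Given: initial velocity v0 = 3 m/s, final velocity v = 14 m/s, time t = 1 s
Using a = (v - v0) / t
a = (14 - 3) / 1
a = 11 / 1
a = 11 m/s^2

11 m/s^2


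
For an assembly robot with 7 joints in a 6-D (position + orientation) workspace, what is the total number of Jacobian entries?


Given: task space dimension = 6, joints = 7
Jacobian is a 6 x 7 matrix
Total entries = rows * columns
Total = 6 * 7
Total = 42

42


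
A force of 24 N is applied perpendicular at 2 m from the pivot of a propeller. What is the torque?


Given: F = 24 N, r = 2 m, angle = 90 deg (perpendicular)
Using tau = F * r * sin(90)
sin(90) = 1
tau = 24 * 2 * 1
tau = 48 Nm

48 Nm


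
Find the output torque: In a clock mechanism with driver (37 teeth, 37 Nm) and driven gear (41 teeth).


Given: N1 = 37, N2 = 41, T1 = 37 Nm
Using T2/T1 = N2/N1
T2 = T1 * N2 / N1
T2 = 37 * 41 / 37
T2 = 1517 / 37
T2 = 41 Nm

41 Nm


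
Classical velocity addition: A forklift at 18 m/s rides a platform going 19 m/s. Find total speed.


Given: object velocity = 18 m/s, platform velocity = 19 m/s (same direction)
Using classical velocity addition: v_total = v_object + v_platform
v_total = 18 + 19
v_total = 37 m/s

37 m/s


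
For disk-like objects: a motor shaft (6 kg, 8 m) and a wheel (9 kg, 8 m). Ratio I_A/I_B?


Given: M1=6 kg, R1=8 m, M2=9 kg, R2=8 m
For a disk: I = (1/2)*M*R^2, so I_A/I_B = (M1*R1^2)/(M2*R2^2)
M1*R1^2 = 6*64 = 384
M2*R2^2 = 9*64 = 576
I_A/I_B = 384/576 = 2/3

2/3


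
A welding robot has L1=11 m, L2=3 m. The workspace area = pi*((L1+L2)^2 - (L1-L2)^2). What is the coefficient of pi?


Given: L1 = 11, L2 = 3
(L1+L2)^2 = (14)^2 = 196
(L1-L2)^2 = (8)^2 = 64
Difference = 196 - 64 = 132
This equals 4*L1*L2 = 4*11*3 = 132
Workspace area = 132*pi

132


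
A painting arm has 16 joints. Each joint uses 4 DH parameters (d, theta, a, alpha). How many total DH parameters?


Given: 16 joints, 4 DH parameters per joint (d, theta, a, alpha)
Total DH parameters = number_of_joints * 4
Total = 16 * 4
Total = 64

64


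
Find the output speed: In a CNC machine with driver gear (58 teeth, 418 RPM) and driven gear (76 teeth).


Given: N1 = 58 teeth, w1 = 418 RPM, N2 = 76 teeth
Using N1*w1 = N2*w2
w2 = N1*w1 / N2
w2 = 58*418 / 76
w2 = 24244 / 76
w2 = 319 RPM

319 RPM


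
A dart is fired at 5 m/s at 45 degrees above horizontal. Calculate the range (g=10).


Given: v0 = 5 m/s, theta = 45 deg, g = 10 m/s^2
sin(2*45) = sin(90) = 1
Using R = v0^2 * sin(2*theta) / g
R = 5^2 * 1 / 10
R = 25 / 10
R = 5/2 m

5/2 m


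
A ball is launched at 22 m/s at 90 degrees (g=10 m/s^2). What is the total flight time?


Given: v0 = 22 m/s, theta = 90 deg, g = 10 m/s^2
sin(90) = 1
Using T = 2*v0*sin(theta) / g
T = 2*22*1 / 10
T = 44 / 10
T = 22/5 s

22/5 s


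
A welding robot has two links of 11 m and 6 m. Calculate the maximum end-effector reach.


Given: L1 = 11 m, L2 = 6 m
For a 2-link planar arm, max reach = L1 + L2 (fully extended)
Max reach = 11 + 6
Max reach = 17 m

17 m


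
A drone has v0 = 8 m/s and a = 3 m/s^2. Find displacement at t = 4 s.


Given: v0 = 8 m/s, a = 3 m/s^2, t = 4 s
Using s = v0*t + (1/2)*a*t^2
s = 8*4 + (1/2)*3*4^2
s = 32 + (1/2)*48
s = 32 + 24
s = 56

56 m


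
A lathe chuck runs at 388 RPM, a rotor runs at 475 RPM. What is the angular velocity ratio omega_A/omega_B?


Given: RPM_A = 388, RPM_B = 475
omega = 2*pi*RPM/60, so omega_A/omega_B = RPM_A / RPM_B
omega_A/omega_B = 388 / 475
omega_A/omega_B = 388/475

388/475


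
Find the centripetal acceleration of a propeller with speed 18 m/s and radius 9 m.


Given: v = 18 m/s, r = 9 m
Using a_c = v^2 / r
a_c = 18^2 / 9
a_c = 324 / 9
a_c = 36 m/s^2

36 m/s^2


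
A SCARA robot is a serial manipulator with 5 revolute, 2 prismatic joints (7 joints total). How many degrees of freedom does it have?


Given: serial robot with 5 revolute, 2 prismatic joints
DOF contribution per joint type: revolute=1, prismatic=1, spherical=3, fixed=0
DOF = 5*1 + 2*1
DOF = 7

7


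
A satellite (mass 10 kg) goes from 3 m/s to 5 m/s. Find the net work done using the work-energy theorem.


Given: m = 10 kg, v0 = 3 m/s, v = 5 m/s
Using W = (1/2)*m*(v^2 - v0^2)
v^2 = 5^2 = 25
v0^2 = 3^2 = 9
v^2 - v0^2 = 25 - 9 = 16
W = (1/2)*10*16 = 80 J

80 J


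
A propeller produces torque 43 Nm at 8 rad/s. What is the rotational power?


Given: tau = 43 Nm, omega = 8 rad/s
Using P = tau * omega
P = 43 * 8
P = 344 W

344 W


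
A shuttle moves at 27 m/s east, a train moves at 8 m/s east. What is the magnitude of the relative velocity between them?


Given: v_A = 27 m/s east, v_B = 8 m/s east
Both move in the same direction; relative speed = |v_A - v_B|
|27 - 8| = |19|
= 19 m/s

19 m/s


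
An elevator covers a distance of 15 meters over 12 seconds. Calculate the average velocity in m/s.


Given: distance d = 15 m, time t = 12 s
Using v = d / t
v = 15 / 12
v = 5/4 m/s

5/4 m/s


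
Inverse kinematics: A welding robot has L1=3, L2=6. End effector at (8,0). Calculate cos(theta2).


Given: L1 = 3, L2 = 6, target (x, y) = (8, 0)
Using cos(theta2) = (x^2 + y^2 - L1^2 - L2^2) / (2*L1*L2)
x^2 + y^2 = 8^2 + 0 = 64
L1^2 + L2^2 = 9 + 36 = 45
Numerator = 64 - 45 = 19
Denominator = 2*3*6 = 36
cos(theta2) = 19/36 = 19/36

19/36


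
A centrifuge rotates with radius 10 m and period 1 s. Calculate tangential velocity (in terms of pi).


Given: radius r = 10 m, period T = 1 s
Using v = 2*pi*r / T
v = 2*pi*10 / 1
v = 20*pi / 1
v = 20*pi m/s

20*pi m/s


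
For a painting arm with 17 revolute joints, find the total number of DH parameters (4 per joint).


Given: 17 joints, 4 DH parameters per joint (d, theta, a, alpha)
Total DH parameters = number_of_joints * 4
Total = 17 * 4
Total = 68

68


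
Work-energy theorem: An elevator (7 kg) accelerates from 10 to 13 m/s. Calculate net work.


Given: m = 7 kg, v0 = 10 m/s, v = 13 m/s
Using W = (1/2)*m*(v^2 - v0^2)
v^2 = 13^2 = 169
v0^2 = 10^2 = 100
v^2 - v0^2 = 169 - 100 = 69
W = (1/2)*7*69 = 483/2 J

483/2 J


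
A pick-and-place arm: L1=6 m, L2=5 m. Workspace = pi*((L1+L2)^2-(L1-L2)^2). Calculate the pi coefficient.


Given: L1 = 6, L2 = 5
(L1+L2)^2 = (11)^2 = 121
(L1-L2)^2 = (1)^2 = 1
Difference = 121 - 1 = 120
This equals 4*L1*L2 = 4*6*5 = 120
Workspace area = 120*pi

120


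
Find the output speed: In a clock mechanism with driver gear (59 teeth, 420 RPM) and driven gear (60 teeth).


Given: N1 = 59 teeth, w1 = 420 RPM, N2 = 60 teeth
Using N1*w1 = N2*w2
w2 = N1*w1 / N2
w2 = 59*420 / 60
w2 = 24780 / 60
w2 = 413 RPM

413 RPM


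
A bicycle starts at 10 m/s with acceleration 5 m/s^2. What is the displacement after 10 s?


Given: v0 = 10 m/s, a = 5 m/s^2, t = 10 s
Using s = v0*t + (1/2)*a*t^2
s = 10*10 + (1/2)*5*10^2
s = 100 + (1/2)*500
s = 100 + 250
s = 350

350 m


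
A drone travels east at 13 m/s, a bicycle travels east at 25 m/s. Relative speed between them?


Given: v_A = 13 m/s east, v_B = 25 m/s east
Both move in the same direction; relative speed = |v_A - v_B|
|13 - 25| = |-12|
= 12 m/s

12 m/s


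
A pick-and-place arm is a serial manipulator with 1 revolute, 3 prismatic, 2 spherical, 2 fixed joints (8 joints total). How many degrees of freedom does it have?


Given: serial robot with 1 revolute, 3 prismatic, 2 spherical, 2 fixed joints
DOF contribution per joint type: revolute=1, prismatic=1, spherical=3, fixed=0
DOF = 1*1 + 3*1 + 2*3 + 2*0
DOF = 10

10


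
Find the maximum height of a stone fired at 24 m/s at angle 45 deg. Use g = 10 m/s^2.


Given: v0 = 24 m/s, theta = 45 deg, g = 10 m/s^2
sin^2(45) = 1/2
Using H = v0^2 * sin^2(theta) / (2*g)
H = 24^2 * 1/2 / (2*10)
H = 576 * 1/2 / 20
H = 288 / 20
H = 72/5 m

72/5 m


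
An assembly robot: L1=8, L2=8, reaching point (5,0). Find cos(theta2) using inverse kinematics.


Given: L1 = 8, L2 = 8, target (x, y) = (5, 0)
Using cos(theta2) = (x^2 + y^2 - L1^2 - L2^2) / (2*L1*L2)
x^2 + y^2 = 5^2 + 0 = 25
L1^2 + L2^2 = 64 + 64 = 128
Numerator = 25 - 128 = -103
Denominator = 2*8*8 = 128
cos(theta2) = -103/128 = -103/128

-103/128


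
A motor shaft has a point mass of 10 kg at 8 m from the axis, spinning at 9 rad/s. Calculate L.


Given: m = 10 kg, r = 8 m, omega = 9 rad/s
For a point mass: I = m*r^2
I = 10*8^2 = 10*64 = 640
L = I*omega = 640*9
L = 5760 kg*m^2/s

5760 kg*m^2/s


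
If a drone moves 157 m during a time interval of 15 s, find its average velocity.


Given: distance d = 157 m, time t = 15 s
Using v = d / t
v = 157 / 15
v = 157/15 m/s

157/15 m/s


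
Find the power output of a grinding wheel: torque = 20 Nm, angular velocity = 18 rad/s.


Given: tau = 20 Nm, omega = 18 rad/s
Using P = tau * omega
P = 20 * 18
P = 360 W

360 W


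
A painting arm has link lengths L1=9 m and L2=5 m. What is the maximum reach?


Given: L1 = 9 m, L2 = 5 m
For a 2-link planar arm, max reach = L1 + L2 (fully extended)
Max reach = 9 + 5
Max reach = 14 m

14 m


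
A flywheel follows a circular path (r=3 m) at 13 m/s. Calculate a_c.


Given: v = 13 m/s, r = 3 m
Using a_c = v^2 / r
a_c = 13^2 / 3
a_c = 169 / 3
a_c = 169/3 m/s^2

169/3 m/s^2


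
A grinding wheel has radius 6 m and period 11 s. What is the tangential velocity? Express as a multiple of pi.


Given: radius r = 6 m, period T = 11 s
Using v = 2*pi*r / T
v = 2*pi*6 / 11
v = 12*pi / 11
v = 12/11*pi m/s

12/11*pi m/s


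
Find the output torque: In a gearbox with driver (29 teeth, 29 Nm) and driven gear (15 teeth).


Given: N1 = 29, N2 = 15, T1 = 29 Nm
Using T2/T1 = N2/N1
T2 = T1 * N2 / N1
T2 = 29 * 15 / 29
T2 = 435 / 29
T2 = 15 Nm

15 Nm


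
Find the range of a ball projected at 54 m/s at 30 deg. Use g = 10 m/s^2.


Given: v0 = 54 m/s, theta = 30 deg, g = 10 m/s^2
sin(2*30) = sin(60) = sqrt(3)/2
Using R = v0^2 * sin(2*theta) / g
R = 54^2 * (sqrt(3)/2) / 10
R = 2916 * sqrt(3) / 20
R = 729/5*sqrt(3) m

729/5*sqrt(3) m


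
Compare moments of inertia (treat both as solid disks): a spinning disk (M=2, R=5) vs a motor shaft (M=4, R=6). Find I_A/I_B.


Given: M1=2 kg, R1=5 m, M2=4 kg, R2=6 m
For a disk: I = (1/2)*M*R^2, so I_A/I_B = (M1*R1^2)/(M2*R2^2)
M1*R1^2 = 2*25 = 50
M2*R2^2 = 4*36 = 144
I_A/I_B = 50/144 = 25/72

25/72


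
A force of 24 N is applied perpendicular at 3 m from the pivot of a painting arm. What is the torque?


Given: F = 24 N, r = 3 m, angle = 90 deg (perpendicular)
Using tau = F * r * sin(90)
sin(90) = 1
tau = 24 * 3 * 1
tau = 72 Nm

72 Nm
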